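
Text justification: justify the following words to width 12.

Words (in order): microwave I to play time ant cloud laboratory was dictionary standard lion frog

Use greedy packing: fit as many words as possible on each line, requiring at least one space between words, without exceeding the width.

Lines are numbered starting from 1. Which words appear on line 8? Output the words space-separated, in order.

Answer: lion frog

Derivation:
Line 1: ['microwave', 'I'] (min_width=11, slack=1)
Line 2: ['to', 'play', 'time'] (min_width=12, slack=0)
Line 3: ['ant', 'cloud'] (min_width=9, slack=3)
Line 4: ['laboratory'] (min_width=10, slack=2)
Line 5: ['was'] (min_width=3, slack=9)
Line 6: ['dictionary'] (min_width=10, slack=2)
Line 7: ['standard'] (min_width=8, slack=4)
Line 8: ['lion', 'frog'] (min_width=9, slack=3)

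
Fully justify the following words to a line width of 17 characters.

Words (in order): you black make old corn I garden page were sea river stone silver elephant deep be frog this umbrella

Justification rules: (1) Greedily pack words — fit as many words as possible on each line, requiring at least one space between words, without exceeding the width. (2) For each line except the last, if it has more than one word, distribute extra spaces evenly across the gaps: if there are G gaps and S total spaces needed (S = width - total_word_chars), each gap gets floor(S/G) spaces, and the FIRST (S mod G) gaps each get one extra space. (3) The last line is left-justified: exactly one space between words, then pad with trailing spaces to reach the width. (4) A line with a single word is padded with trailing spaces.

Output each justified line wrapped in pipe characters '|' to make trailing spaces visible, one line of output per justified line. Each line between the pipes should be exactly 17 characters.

Answer: |you   black  make|
|old corn I garden|
|page   were   sea|
|river       stone|
|silver   elephant|
|deep be frog this|
|umbrella         |

Derivation:
Line 1: ['you', 'black', 'make'] (min_width=14, slack=3)
Line 2: ['old', 'corn', 'I', 'garden'] (min_width=17, slack=0)
Line 3: ['page', 'were', 'sea'] (min_width=13, slack=4)
Line 4: ['river', 'stone'] (min_width=11, slack=6)
Line 5: ['silver', 'elephant'] (min_width=15, slack=2)
Line 6: ['deep', 'be', 'frog', 'this'] (min_width=17, slack=0)
Line 7: ['umbrella'] (min_width=8, slack=9)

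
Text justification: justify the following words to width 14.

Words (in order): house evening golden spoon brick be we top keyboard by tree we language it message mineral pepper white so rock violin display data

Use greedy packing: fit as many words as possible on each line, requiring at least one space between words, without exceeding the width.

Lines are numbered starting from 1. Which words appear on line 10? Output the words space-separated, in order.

Answer: violin display

Derivation:
Line 1: ['house', 'evening'] (min_width=13, slack=1)
Line 2: ['golden', 'spoon'] (min_width=12, slack=2)
Line 3: ['brick', 'be', 'we'] (min_width=11, slack=3)
Line 4: ['top', 'keyboard'] (min_width=12, slack=2)
Line 5: ['by', 'tree', 'we'] (min_width=10, slack=4)
Line 6: ['language', 'it'] (min_width=11, slack=3)
Line 7: ['message'] (min_width=7, slack=7)
Line 8: ['mineral', 'pepper'] (min_width=14, slack=0)
Line 9: ['white', 'so', 'rock'] (min_width=13, slack=1)
Line 10: ['violin', 'display'] (min_width=14, slack=0)
Line 11: ['data'] (min_width=4, slack=10)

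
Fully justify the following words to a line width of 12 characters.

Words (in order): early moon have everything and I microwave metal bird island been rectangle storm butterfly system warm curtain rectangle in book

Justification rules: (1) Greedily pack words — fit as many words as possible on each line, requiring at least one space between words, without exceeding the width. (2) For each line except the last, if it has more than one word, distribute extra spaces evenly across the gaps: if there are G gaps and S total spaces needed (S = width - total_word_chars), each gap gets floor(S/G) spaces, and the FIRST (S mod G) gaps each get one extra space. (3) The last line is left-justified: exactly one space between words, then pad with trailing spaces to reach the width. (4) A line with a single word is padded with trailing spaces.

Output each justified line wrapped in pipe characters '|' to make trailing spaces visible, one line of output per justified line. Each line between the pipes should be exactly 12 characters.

Answer: |early   moon|
|have        |
|everything  |
|and        I|
|microwave   |
|metal   bird|
|island  been|
|rectangle   |
|storm       |
|butterfly   |
|system  warm|
|curtain     |
|rectangle in|
|book        |

Derivation:
Line 1: ['early', 'moon'] (min_width=10, slack=2)
Line 2: ['have'] (min_width=4, slack=8)
Line 3: ['everything'] (min_width=10, slack=2)
Line 4: ['and', 'I'] (min_width=5, slack=7)
Line 5: ['microwave'] (min_width=9, slack=3)
Line 6: ['metal', 'bird'] (min_width=10, slack=2)
Line 7: ['island', 'been'] (min_width=11, slack=1)
Line 8: ['rectangle'] (min_width=9, slack=3)
Line 9: ['storm'] (min_width=5, slack=7)
Line 10: ['butterfly'] (min_width=9, slack=3)
Line 11: ['system', 'warm'] (min_width=11, slack=1)
Line 12: ['curtain'] (min_width=7, slack=5)
Line 13: ['rectangle', 'in'] (min_width=12, slack=0)
Line 14: ['book'] (min_width=4, slack=8)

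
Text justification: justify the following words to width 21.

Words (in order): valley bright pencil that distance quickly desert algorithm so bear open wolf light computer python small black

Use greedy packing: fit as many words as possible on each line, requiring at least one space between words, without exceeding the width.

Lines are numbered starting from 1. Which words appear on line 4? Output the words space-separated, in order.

Line 1: ['valley', 'bright', 'pencil'] (min_width=20, slack=1)
Line 2: ['that', 'distance', 'quickly'] (min_width=21, slack=0)
Line 3: ['desert', 'algorithm', 'so'] (min_width=19, slack=2)
Line 4: ['bear', 'open', 'wolf', 'light'] (min_width=20, slack=1)
Line 5: ['computer', 'python', 'small'] (min_width=21, slack=0)
Line 6: ['black'] (min_width=5, slack=16)

Answer: bear open wolf light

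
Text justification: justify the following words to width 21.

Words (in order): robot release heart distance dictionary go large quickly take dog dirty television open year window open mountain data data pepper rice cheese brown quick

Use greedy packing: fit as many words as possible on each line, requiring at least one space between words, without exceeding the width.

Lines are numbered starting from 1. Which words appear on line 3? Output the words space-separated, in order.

Line 1: ['robot', 'release', 'heart'] (min_width=19, slack=2)
Line 2: ['distance', 'dictionary'] (min_width=19, slack=2)
Line 3: ['go', 'large', 'quickly', 'take'] (min_width=21, slack=0)
Line 4: ['dog', 'dirty', 'television'] (min_width=20, slack=1)
Line 5: ['open', 'year', 'window', 'open'] (min_width=21, slack=0)
Line 6: ['mountain', 'data', 'data'] (min_width=18, slack=3)
Line 7: ['pepper', 'rice', 'cheese'] (min_width=18, slack=3)
Line 8: ['brown', 'quick'] (min_width=11, slack=10)

Answer: go large quickly take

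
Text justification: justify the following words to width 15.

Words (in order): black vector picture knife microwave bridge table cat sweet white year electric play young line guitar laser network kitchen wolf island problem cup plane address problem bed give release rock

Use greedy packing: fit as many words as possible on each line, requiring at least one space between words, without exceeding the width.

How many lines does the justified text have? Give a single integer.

Line 1: ['black', 'vector'] (min_width=12, slack=3)
Line 2: ['picture', 'knife'] (min_width=13, slack=2)
Line 3: ['microwave'] (min_width=9, slack=6)
Line 4: ['bridge', 'table'] (min_width=12, slack=3)
Line 5: ['cat', 'sweet', 'white'] (min_width=15, slack=0)
Line 6: ['year', 'electric'] (min_width=13, slack=2)
Line 7: ['play', 'young', 'line'] (min_width=15, slack=0)
Line 8: ['guitar', 'laser'] (min_width=12, slack=3)
Line 9: ['network', 'kitchen'] (min_width=15, slack=0)
Line 10: ['wolf', 'island'] (min_width=11, slack=4)
Line 11: ['problem', 'cup'] (min_width=11, slack=4)
Line 12: ['plane', 'address'] (min_width=13, slack=2)
Line 13: ['problem', 'bed'] (min_width=11, slack=4)
Line 14: ['give', 'release'] (min_width=12, slack=3)
Line 15: ['rock'] (min_width=4, slack=11)
Total lines: 15

Answer: 15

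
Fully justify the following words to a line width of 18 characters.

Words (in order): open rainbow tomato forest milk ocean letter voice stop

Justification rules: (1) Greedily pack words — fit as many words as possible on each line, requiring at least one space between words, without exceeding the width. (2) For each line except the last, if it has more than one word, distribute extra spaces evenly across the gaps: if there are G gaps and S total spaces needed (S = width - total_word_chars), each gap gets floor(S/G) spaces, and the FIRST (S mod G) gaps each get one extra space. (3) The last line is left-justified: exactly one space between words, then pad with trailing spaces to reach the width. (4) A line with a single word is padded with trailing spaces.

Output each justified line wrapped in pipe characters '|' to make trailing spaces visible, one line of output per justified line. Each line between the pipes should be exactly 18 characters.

Answer: |open       rainbow|
|tomato forest milk|
|ocean letter voice|
|stop              |

Derivation:
Line 1: ['open', 'rainbow'] (min_width=12, slack=6)
Line 2: ['tomato', 'forest', 'milk'] (min_width=18, slack=0)
Line 3: ['ocean', 'letter', 'voice'] (min_width=18, slack=0)
Line 4: ['stop'] (min_width=4, slack=14)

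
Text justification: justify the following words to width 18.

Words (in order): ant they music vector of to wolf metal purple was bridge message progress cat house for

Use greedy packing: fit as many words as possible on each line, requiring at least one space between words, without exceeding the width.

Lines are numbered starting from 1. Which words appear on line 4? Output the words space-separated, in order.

Answer: bridge message

Derivation:
Line 1: ['ant', 'they', 'music'] (min_width=14, slack=4)
Line 2: ['vector', 'of', 'to', 'wolf'] (min_width=17, slack=1)
Line 3: ['metal', 'purple', 'was'] (min_width=16, slack=2)
Line 4: ['bridge', 'message'] (min_width=14, slack=4)
Line 5: ['progress', 'cat', 'house'] (min_width=18, slack=0)
Line 6: ['for'] (min_width=3, slack=15)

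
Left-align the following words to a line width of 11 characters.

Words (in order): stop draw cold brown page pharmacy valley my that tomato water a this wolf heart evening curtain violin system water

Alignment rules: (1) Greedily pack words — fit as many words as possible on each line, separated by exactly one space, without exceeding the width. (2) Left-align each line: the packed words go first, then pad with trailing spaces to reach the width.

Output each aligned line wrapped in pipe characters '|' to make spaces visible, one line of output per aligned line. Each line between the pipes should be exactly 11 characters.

Line 1: ['stop', 'draw'] (min_width=9, slack=2)
Line 2: ['cold', 'brown'] (min_width=10, slack=1)
Line 3: ['page'] (min_width=4, slack=7)
Line 4: ['pharmacy'] (min_width=8, slack=3)
Line 5: ['valley', 'my'] (min_width=9, slack=2)
Line 6: ['that', 'tomato'] (min_width=11, slack=0)
Line 7: ['water', 'a'] (min_width=7, slack=4)
Line 8: ['this', 'wolf'] (min_width=9, slack=2)
Line 9: ['heart'] (min_width=5, slack=6)
Line 10: ['evening'] (min_width=7, slack=4)
Line 11: ['curtain'] (min_width=7, slack=4)
Line 12: ['violin'] (min_width=6, slack=5)
Line 13: ['system'] (min_width=6, slack=5)
Line 14: ['water'] (min_width=5, slack=6)

Answer: |stop draw  |
|cold brown |
|page       |
|pharmacy   |
|valley my  |
|that tomato|
|water a    |
|this wolf  |
|heart      |
|evening    |
|curtain    |
|violin     |
|system     |
|water      |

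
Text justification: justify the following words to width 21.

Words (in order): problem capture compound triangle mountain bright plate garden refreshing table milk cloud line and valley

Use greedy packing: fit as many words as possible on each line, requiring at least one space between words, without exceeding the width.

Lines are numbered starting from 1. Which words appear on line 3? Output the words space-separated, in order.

Line 1: ['problem', 'capture'] (min_width=15, slack=6)
Line 2: ['compound', 'triangle'] (min_width=17, slack=4)
Line 3: ['mountain', 'bright', 'plate'] (min_width=21, slack=0)
Line 4: ['garden', 'refreshing'] (min_width=17, slack=4)
Line 5: ['table', 'milk', 'cloud', 'line'] (min_width=21, slack=0)
Line 6: ['and', 'valley'] (min_width=10, slack=11)

Answer: mountain bright plate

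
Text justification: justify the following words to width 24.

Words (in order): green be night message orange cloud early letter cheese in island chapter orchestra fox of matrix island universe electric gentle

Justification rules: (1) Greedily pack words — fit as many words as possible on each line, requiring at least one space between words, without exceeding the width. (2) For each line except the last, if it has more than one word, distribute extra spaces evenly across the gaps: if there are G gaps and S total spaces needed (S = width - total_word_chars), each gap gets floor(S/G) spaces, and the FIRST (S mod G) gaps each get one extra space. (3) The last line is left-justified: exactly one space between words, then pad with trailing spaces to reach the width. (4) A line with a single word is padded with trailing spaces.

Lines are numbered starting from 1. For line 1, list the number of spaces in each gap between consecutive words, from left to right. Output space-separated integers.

Line 1: ['green', 'be', 'night', 'message'] (min_width=22, slack=2)
Line 2: ['orange', 'cloud', 'early'] (min_width=18, slack=6)
Line 3: ['letter', 'cheese', 'in', 'island'] (min_width=23, slack=1)
Line 4: ['chapter', 'orchestra', 'fox', 'of'] (min_width=24, slack=0)
Line 5: ['matrix', 'island', 'universe'] (min_width=22, slack=2)
Line 6: ['electric', 'gentle'] (min_width=15, slack=9)

Answer: 2 2 1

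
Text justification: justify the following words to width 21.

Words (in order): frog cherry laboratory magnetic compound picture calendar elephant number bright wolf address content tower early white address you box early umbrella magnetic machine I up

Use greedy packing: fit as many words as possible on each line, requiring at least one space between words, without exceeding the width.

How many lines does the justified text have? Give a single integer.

Line 1: ['frog', 'cherry'] (min_width=11, slack=10)
Line 2: ['laboratory', 'magnetic'] (min_width=19, slack=2)
Line 3: ['compound', 'picture'] (min_width=16, slack=5)
Line 4: ['calendar', 'elephant'] (min_width=17, slack=4)
Line 5: ['number', 'bright', 'wolf'] (min_width=18, slack=3)
Line 6: ['address', 'content', 'tower'] (min_width=21, slack=0)
Line 7: ['early', 'white', 'address'] (min_width=19, slack=2)
Line 8: ['you', 'box', 'early'] (min_width=13, slack=8)
Line 9: ['umbrella', 'magnetic'] (min_width=17, slack=4)
Line 10: ['machine', 'I', 'up'] (min_width=12, slack=9)
Total lines: 10

Answer: 10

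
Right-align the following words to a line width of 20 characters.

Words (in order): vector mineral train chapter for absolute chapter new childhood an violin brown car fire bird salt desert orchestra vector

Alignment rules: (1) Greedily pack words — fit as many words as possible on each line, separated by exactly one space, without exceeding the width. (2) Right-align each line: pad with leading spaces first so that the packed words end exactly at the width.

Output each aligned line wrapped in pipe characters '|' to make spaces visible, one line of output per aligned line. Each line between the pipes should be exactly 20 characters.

Answer: |vector mineral train|
|chapter for absolute|
|         chapter new|
| childhood an violin|
| brown car fire bird|
|         salt desert|
|    orchestra vector|

Derivation:
Line 1: ['vector', 'mineral', 'train'] (min_width=20, slack=0)
Line 2: ['chapter', 'for', 'absolute'] (min_width=20, slack=0)
Line 3: ['chapter', 'new'] (min_width=11, slack=9)
Line 4: ['childhood', 'an', 'violin'] (min_width=19, slack=1)
Line 5: ['brown', 'car', 'fire', 'bird'] (min_width=19, slack=1)
Line 6: ['salt', 'desert'] (min_width=11, slack=9)
Line 7: ['orchestra', 'vector'] (min_width=16, slack=4)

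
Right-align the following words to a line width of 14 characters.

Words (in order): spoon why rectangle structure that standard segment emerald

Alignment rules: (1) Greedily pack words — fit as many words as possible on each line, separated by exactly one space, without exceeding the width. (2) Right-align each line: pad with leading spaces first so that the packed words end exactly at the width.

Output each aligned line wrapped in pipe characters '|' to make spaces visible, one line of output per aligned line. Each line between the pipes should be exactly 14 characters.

Answer: |     spoon why|
|     rectangle|
|structure that|
|      standard|
|       segment|
|       emerald|

Derivation:
Line 1: ['spoon', 'why'] (min_width=9, slack=5)
Line 2: ['rectangle'] (min_width=9, slack=5)
Line 3: ['structure', 'that'] (min_width=14, slack=0)
Line 4: ['standard'] (min_width=8, slack=6)
Line 5: ['segment'] (min_width=7, slack=7)
Line 6: ['emerald'] (min_width=7, slack=7)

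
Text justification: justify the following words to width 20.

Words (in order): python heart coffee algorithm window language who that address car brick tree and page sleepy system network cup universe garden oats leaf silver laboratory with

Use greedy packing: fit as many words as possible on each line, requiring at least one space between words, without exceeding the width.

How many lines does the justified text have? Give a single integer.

Line 1: ['python', 'heart', 'coffee'] (min_width=19, slack=1)
Line 2: ['algorithm', 'window'] (min_width=16, slack=4)
Line 3: ['language', 'who', 'that'] (min_width=17, slack=3)
Line 4: ['address', 'car', 'brick'] (min_width=17, slack=3)
Line 5: ['tree', 'and', 'page', 'sleepy'] (min_width=20, slack=0)
Line 6: ['system', 'network', 'cup'] (min_width=18, slack=2)
Line 7: ['universe', 'garden', 'oats'] (min_width=20, slack=0)
Line 8: ['leaf', 'silver'] (min_width=11, slack=9)
Line 9: ['laboratory', 'with'] (min_width=15, slack=5)
Total lines: 9

Answer: 9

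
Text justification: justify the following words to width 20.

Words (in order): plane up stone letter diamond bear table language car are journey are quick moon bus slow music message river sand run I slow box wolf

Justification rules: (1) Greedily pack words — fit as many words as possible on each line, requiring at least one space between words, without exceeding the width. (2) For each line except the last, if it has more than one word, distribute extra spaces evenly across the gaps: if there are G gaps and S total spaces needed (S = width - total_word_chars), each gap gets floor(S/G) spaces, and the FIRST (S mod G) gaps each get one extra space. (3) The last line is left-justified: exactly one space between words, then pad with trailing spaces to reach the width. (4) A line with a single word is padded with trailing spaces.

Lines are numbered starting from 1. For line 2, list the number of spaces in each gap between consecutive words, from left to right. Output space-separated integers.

Line 1: ['plane', 'up', 'stone'] (min_width=14, slack=6)
Line 2: ['letter', 'diamond', 'bear'] (min_width=19, slack=1)
Line 3: ['table', 'language', 'car'] (min_width=18, slack=2)
Line 4: ['are', 'journey', 'are'] (min_width=15, slack=5)
Line 5: ['quick', 'moon', 'bus', 'slow'] (min_width=19, slack=1)
Line 6: ['music', 'message', 'river'] (min_width=19, slack=1)
Line 7: ['sand', 'run', 'I', 'slow', 'box'] (min_width=19, slack=1)
Line 8: ['wolf'] (min_width=4, slack=16)

Answer: 2 1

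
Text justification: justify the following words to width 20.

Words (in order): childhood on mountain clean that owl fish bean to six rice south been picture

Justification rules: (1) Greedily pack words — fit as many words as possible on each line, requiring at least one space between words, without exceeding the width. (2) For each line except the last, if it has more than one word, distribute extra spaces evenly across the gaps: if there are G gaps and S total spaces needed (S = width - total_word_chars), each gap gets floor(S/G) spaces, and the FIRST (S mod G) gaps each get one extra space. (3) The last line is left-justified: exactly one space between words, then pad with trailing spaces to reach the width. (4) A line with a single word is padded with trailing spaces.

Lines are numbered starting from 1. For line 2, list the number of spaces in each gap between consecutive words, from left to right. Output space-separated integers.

Line 1: ['childhood', 'on'] (min_width=12, slack=8)
Line 2: ['mountain', 'clean', 'that'] (min_width=19, slack=1)
Line 3: ['owl', 'fish', 'bean', 'to', 'six'] (min_width=20, slack=0)
Line 4: ['rice', 'south', 'been'] (min_width=15, slack=5)
Line 5: ['picture'] (min_width=7, slack=13)

Answer: 2 1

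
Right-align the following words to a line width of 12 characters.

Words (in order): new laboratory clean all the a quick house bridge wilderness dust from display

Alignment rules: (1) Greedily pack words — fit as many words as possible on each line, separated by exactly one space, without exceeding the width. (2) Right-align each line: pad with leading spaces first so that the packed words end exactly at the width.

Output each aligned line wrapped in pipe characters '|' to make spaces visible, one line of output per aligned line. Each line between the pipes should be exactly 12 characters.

Answer: |         new|
|  laboratory|
|   clean all|
| the a quick|
|house bridge|
|  wilderness|
|   dust from|
|     display|

Derivation:
Line 1: ['new'] (min_width=3, slack=9)
Line 2: ['laboratory'] (min_width=10, slack=2)
Line 3: ['clean', 'all'] (min_width=9, slack=3)
Line 4: ['the', 'a', 'quick'] (min_width=11, slack=1)
Line 5: ['house', 'bridge'] (min_width=12, slack=0)
Line 6: ['wilderness'] (min_width=10, slack=2)
Line 7: ['dust', 'from'] (min_width=9, slack=3)
Line 8: ['display'] (min_width=7, slack=5)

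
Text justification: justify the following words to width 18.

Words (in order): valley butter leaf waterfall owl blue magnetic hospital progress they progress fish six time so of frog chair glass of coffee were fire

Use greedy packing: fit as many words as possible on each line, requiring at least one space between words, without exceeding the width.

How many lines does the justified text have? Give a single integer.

Line 1: ['valley', 'butter', 'leaf'] (min_width=18, slack=0)
Line 2: ['waterfall', 'owl', 'blue'] (min_width=18, slack=0)
Line 3: ['magnetic', 'hospital'] (min_width=17, slack=1)
Line 4: ['progress', 'they'] (min_width=13, slack=5)
Line 5: ['progress', 'fish', 'six'] (min_width=17, slack=1)
Line 6: ['time', 'so', 'of', 'frog'] (min_width=15, slack=3)
Line 7: ['chair', 'glass', 'of'] (min_width=14, slack=4)
Line 8: ['coffee', 'were', 'fire'] (min_width=16, slack=2)
Total lines: 8

Answer: 8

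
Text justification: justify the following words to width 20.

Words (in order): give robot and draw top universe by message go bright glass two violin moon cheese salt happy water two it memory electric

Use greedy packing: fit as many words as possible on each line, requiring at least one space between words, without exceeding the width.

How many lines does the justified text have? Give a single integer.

Line 1: ['give', 'robot', 'and', 'draw'] (min_width=19, slack=1)
Line 2: ['top', 'universe', 'by'] (min_width=15, slack=5)
Line 3: ['message', 'go', 'bright'] (min_width=17, slack=3)
Line 4: ['glass', 'two', 'violin'] (min_width=16, slack=4)
Line 5: ['moon', 'cheese', 'salt'] (min_width=16, slack=4)
Line 6: ['happy', 'water', 'two', 'it'] (min_width=18, slack=2)
Line 7: ['memory', 'electric'] (min_width=15, slack=5)
Total lines: 7

Answer: 7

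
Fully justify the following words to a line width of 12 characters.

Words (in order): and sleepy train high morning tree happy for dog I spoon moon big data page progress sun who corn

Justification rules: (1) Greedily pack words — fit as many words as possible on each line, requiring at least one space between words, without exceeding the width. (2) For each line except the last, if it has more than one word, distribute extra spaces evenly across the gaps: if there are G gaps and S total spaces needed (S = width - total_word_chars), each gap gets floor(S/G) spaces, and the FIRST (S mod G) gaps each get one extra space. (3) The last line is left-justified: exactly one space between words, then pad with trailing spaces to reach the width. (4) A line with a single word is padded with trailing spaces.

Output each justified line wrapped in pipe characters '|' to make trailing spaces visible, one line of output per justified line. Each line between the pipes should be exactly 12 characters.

Answer: |and   sleepy|
|train   high|
|morning tree|
|happy    for|
|dog  I spoon|
|moon     big|
|data    page|
|progress sun|
|who corn    |

Derivation:
Line 1: ['and', 'sleepy'] (min_width=10, slack=2)
Line 2: ['train', 'high'] (min_width=10, slack=2)
Line 3: ['morning', 'tree'] (min_width=12, slack=0)
Line 4: ['happy', 'for'] (min_width=9, slack=3)
Line 5: ['dog', 'I', 'spoon'] (min_width=11, slack=1)
Line 6: ['moon', 'big'] (min_width=8, slack=4)
Line 7: ['data', 'page'] (min_width=9, slack=3)
Line 8: ['progress', 'sun'] (min_width=12, slack=0)
Line 9: ['who', 'corn'] (min_width=8, slack=4)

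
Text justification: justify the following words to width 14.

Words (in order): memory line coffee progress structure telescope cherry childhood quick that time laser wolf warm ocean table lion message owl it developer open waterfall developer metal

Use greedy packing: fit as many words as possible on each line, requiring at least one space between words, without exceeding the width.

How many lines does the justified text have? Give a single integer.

Line 1: ['memory', 'line'] (min_width=11, slack=3)
Line 2: ['coffee'] (min_width=6, slack=8)
Line 3: ['progress'] (min_width=8, slack=6)
Line 4: ['structure'] (min_width=9, slack=5)
Line 5: ['telescope'] (min_width=9, slack=5)
Line 6: ['cherry'] (min_width=6, slack=8)
Line 7: ['childhood'] (min_width=9, slack=5)
Line 8: ['quick', 'that'] (min_width=10, slack=4)
Line 9: ['time', 'laser'] (min_width=10, slack=4)
Line 10: ['wolf', 'warm'] (min_width=9, slack=5)
Line 11: ['ocean', 'table'] (min_width=11, slack=3)
Line 12: ['lion', 'message'] (min_width=12, slack=2)
Line 13: ['owl', 'it'] (min_width=6, slack=8)
Line 14: ['developer', 'open'] (min_width=14, slack=0)
Line 15: ['waterfall'] (min_width=9, slack=5)
Line 16: ['developer'] (min_width=9, slack=5)
Line 17: ['metal'] (min_width=5, slack=9)
Total lines: 17

Answer: 17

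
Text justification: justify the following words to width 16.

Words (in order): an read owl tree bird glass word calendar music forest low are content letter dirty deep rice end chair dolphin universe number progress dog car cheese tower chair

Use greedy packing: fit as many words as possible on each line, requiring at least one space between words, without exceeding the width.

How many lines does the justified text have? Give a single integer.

Line 1: ['an', 'read', 'owl', 'tree'] (min_width=16, slack=0)
Line 2: ['bird', 'glass', 'word'] (min_width=15, slack=1)
Line 3: ['calendar', 'music'] (min_width=14, slack=2)
Line 4: ['forest', 'low', 'are'] (min_width=14, slack=2)
Line 5: ['content', 'letter'] (min_width=14, slack=2)
Line 6: ['dirty', 'deep', 'rice'] (min_width=15, slack=1)
Line 7: ['end', 'chair'] (min_width=9, slack=7)
Line 8: ['dolphin', 'universe'] (min_width=16, slack=0)
Line 9: ['number', 'progress'] (min_width=15, slack=1)
Line 10: ['dog', 'car', 'cheese'] (min_width=14, slack=2)
Line 11: ['tower', 'chair'] (min_width=11, slack=5)
Total lines: 11

Answer: 11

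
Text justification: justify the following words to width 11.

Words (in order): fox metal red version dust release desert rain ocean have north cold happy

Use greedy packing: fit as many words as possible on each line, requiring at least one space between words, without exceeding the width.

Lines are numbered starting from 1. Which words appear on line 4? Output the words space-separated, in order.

Answer: release

Derivation:
Line 1: ['fox', 'metal'] (min_width=9, slack=2)
Line 2: ['red', 'version'] (min_width=11, slack=0)
Line 3: ['dust'] (min_width=4, slack=7)
Line 4: ['release'] (min_width=7, slack=4)
Line 5: ['desert', 'rain'] (min_width=11, slack=0)
Line 6: ['ocean', 'have'] (min_width=10, slack=1)
Line 7: ['north', 'cold'] (min_width=10, slack=1)
Line 8: ['happy'] (min_width=5, slack=6)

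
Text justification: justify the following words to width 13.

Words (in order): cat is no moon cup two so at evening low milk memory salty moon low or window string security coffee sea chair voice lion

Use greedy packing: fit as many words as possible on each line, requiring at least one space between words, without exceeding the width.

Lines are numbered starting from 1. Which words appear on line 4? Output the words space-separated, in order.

Answer: low milk

Derivation:
Line 1: ['cat', 'is', 'no'] (min_width=9, slack=4)
Line 2: ['moon', 'cup', 'two'] (min_width=12, slack=1)
Line 3: ['so', 'at', 'evening'] (min_width=13, slack=0)
Line 4: ['low', 'milk'] (min_width=8, slack=5)
Line 5: ['memory', 'salty'] (min_width=12, slack=1)
Line 6: ['moon', 'low', 'or'] (min_width=11, slack=2)
Line 7: ['window', 'string'] (min_width=13, slack=0)
Line 8: ['security'] (min_width=8, slack=5)
Line 9: ['coffee', 'sea'] (min_width=10, slack=3)
Line 10: ['chair', 'voice'] (min_width=11, slack=2)
Line 11: ['lion'] (min_width=4, slack=9)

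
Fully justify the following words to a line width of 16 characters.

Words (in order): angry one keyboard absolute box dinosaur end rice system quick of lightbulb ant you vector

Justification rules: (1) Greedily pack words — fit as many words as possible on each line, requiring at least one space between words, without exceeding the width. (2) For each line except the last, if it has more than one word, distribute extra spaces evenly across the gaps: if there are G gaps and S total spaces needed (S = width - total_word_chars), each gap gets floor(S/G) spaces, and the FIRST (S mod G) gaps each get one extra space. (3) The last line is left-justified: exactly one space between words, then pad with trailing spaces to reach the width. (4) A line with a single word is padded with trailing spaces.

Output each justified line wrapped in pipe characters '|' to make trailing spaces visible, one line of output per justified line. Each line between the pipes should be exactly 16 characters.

Answer: |angry        one|
|keyboard        |
|absolute     box|
|dinosaur     end|
|rice      system|
|quick         of|
|lightbulb    ant|
|you vector      |

Derivation:
Line 1: ['angry', 'one'] (min_width=9, slack=7)
Line 2: ['keyboard'] (min_width=8, slack=8)
Line 3: ['absolute', 'box'] (min_width=12, slack=4)
Line 4: ['dinosaur', 'end'] (min_width=12, slack=4)
Line 5: ['rice', 'system'] (min_width=11, slack=5)
Line 6: ['quick', 'of'] (min_width=8, slack=8)
Line 7: ['lightbulb', 'ant'] (min_width=13, slack=3)
Line 8: ['you', 'vector'] (min_width=10, slack=6)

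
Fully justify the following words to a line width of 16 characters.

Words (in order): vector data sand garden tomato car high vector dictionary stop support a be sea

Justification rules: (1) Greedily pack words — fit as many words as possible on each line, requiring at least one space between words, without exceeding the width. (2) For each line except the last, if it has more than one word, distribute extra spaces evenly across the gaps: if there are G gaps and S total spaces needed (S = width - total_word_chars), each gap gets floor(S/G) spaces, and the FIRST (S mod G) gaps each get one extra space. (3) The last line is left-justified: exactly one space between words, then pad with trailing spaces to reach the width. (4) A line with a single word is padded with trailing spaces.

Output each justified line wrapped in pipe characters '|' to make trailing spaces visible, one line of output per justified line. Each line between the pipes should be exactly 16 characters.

Line 1: ['vector', 'data', 'sand'] (min_width=16, slack=0)
Line 2: ['garden', 'tomato'] (min_width=13, slack=3)
Line 3: ['car', 'high', 'vector'] (min_width=15, slack=1)
Line 4: ['dictionary', 'stop'] (min_width=15, slack=1)
Line 5: ['support', 'a', 'be', 'sea'] (min_width=16, slack=0)

Answer: |vector data sand|
|garden    tomato|
|car  high vector|
|dictionary  stop|
|support a be sea|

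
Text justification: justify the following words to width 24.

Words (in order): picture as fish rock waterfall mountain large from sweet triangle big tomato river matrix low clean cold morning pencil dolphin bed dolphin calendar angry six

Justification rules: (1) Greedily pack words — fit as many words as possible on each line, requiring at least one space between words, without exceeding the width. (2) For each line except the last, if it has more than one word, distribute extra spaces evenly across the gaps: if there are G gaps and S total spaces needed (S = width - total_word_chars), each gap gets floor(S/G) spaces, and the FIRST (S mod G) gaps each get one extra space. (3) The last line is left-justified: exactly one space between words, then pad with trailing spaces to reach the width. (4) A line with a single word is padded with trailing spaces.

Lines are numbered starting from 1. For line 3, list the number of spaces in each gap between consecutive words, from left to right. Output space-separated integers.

Answer: 2 1 1

Derivation:
Line 1: ['picture', 'as', 'fish', 'rock'] (min_width=20, slack=4)
Line 2: ['waterfall', 'mountain', 'large'] (min_width=24, slack=0)
Line 3: ['from', 'sweet', 'triangle', 'big'] (min_width=23, slack=1)
Line 4: ['tomato', 'river', 'matrix', 'low'] (min_width=23, slack=1)
Line 5: ['clean', 'cold', 'morning'] (min_width=18, slack=6)
Line 6: ['pencil', 'dolphin', 'bed'] (min_width=18, slack=6)
Line 7: ['dolphin', 'calendar', 'angry'] (min_width=22, slack=2)
Line 8: ['six'] (min_width=3, slack=21)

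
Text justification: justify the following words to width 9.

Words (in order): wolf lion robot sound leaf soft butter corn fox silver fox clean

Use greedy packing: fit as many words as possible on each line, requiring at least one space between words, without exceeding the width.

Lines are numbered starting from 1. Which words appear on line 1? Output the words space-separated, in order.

Answer: wolf lion

Derivation:
Line 1: ['wolf', 'lion'] (min_width=9, slack=0)
Line 2: ['robot'] (min_width=5, slack=4)
Line 3: ['sound'] (min_width=5, slack=4)
Line 4: ['leaf', 'soft'] (min_width=9, slack=0)
Line 5: ['butter'] (min_width=6, slack=3)
Line 6: ['corn', 'fox'] (min_width=8, slack=1)
Line 7: ['silver'] (min_width=6, slack=3)
Line 8: ['fox', 'clean'] (min_width=9, slack=0)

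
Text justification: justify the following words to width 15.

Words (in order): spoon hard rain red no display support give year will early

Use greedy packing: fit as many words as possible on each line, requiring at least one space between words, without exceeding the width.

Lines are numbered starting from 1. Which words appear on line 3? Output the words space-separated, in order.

Answer: support give

Derivation:
Line 1: ['spoon', 'hard', 'rain'] (min_width=15, slack=0)
Line 2: ['red', 'no', 'display'] (min_width=14, slack=1)
Line 3: ['support', 'give'] (min_width=12, slack=3)
Line 4: ['year', 'will', 'early'] (min_width=15, slack=0)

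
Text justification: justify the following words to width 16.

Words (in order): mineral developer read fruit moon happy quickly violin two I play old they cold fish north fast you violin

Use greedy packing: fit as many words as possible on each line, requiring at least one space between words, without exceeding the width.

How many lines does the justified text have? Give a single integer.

Line 1: ['mineral'] (min_width=7, slack=9)
Line 2: ['developer', 'read'] (min_width=14, slack=2)
Line 3: ['fruit', 'moon', 'happy'] (min_width=16, slack=0)
Line 4: ['quickly', 'violin'] (min_width=14, slack=2)
Line 5: ['two', 'I', 'play', 'old'] (min_width=14, slack=2)
Line 6: ['they', 'cold', 'fish'] (min_width=14, slack=2)
Line 7: ['north', 'fast', 'you'] (min_width=14, slack=2)
Line 8: ['violin'] (min_width=6, slack=10)
Total lines: 8

Answer: 8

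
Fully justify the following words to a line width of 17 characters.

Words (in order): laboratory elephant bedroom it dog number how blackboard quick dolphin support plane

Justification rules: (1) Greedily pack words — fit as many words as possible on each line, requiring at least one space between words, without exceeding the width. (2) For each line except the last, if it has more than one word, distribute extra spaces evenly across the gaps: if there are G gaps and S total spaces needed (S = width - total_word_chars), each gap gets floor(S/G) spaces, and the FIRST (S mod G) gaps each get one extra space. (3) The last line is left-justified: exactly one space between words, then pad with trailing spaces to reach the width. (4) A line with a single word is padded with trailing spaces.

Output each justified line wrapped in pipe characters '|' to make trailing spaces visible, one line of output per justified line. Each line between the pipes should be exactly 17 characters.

Answer: |laboratory       |
|elephant  bedroom|
|it dog number how|
|blackboard  quick|
|dolphin   support|
|plane            |

Derivation:
Line 1: ['laboratory'] (min_width=10, slack=7)
Line 2: ['elephant', 'bedroom'] (min_width=16, slack=1)
Line 3: ['it', 'dog', 'number', 'how'] (min_width=17, slack=0)
Line 4: ['blackboard', 'quick'] (min_width=16, slack=1)
Line 5: ['dolphin', 'support'] (min_width=15, slack=2)
Line 6: ['plane'] (min_width=5, slack=12)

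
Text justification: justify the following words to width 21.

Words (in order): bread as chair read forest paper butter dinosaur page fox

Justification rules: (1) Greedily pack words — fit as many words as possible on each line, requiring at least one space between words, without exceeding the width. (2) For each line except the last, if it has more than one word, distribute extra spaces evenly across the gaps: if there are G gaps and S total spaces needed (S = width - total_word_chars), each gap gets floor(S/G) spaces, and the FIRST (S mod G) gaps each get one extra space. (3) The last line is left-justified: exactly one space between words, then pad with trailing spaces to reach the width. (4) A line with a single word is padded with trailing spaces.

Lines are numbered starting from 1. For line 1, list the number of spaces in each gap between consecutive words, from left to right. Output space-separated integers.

Answer: 2 2 1

Derivation:
Line 1: ['bread', 'as', 'chair', 'read'] (min_width=19, slack=2)
Line 2: ['forest', 'paper', 'butter'] (min_width=19, slack=2)
Line 3: ['dinosaur', 'page', 'fox'] (min_width=17, slack=4)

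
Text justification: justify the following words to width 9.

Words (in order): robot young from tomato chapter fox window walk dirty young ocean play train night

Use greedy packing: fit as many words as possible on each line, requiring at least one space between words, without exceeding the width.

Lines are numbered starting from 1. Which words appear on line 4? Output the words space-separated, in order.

Answer: tomato

Derivation:
Line 1: ['robot'] (min_width=5, slack=4)
Line 2: ['young'] (min_width=5, slack=4)
Line 3: ['from'] (min_width=4, slack=5)
Line 4: ['tomato'] (min_width=6, slack=3)
Line 5: ['chapter'] (min_width=7, slack=2)
Line 6: ['fox'] (min_width=3, slack=6)
Line 7: ['window'] (min_width=6, slack=3)
Line 8: ['walk'] (min_width=4, slack=5)
Line 9: ['dirty'] (min_width=5, slack=4)
Line 10: ['young'] (min_width=5, slack=4)
Line 11: ['ocean'] (min_width=5, slack=4)
Line 12: ['play'] (min_width=4, slack=5)
Line 13: ['train'] (min_width=5, slack=4)
Line 14: ['night'] (min_width=5, slack=4)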